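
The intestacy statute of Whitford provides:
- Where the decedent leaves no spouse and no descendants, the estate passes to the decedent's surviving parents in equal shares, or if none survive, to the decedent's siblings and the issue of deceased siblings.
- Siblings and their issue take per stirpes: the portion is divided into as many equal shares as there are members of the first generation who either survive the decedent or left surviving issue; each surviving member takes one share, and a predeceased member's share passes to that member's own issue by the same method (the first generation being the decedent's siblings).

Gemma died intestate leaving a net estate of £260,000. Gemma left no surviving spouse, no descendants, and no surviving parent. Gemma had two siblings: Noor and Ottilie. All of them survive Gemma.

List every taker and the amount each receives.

The entire £260,000 passes to the siblings and their issue.
That amount (£260,000) is divided into 2 shares of £130,000: Noor and Ottilie each take £130,000.

Noor: £130,000; Ottilie: £130,000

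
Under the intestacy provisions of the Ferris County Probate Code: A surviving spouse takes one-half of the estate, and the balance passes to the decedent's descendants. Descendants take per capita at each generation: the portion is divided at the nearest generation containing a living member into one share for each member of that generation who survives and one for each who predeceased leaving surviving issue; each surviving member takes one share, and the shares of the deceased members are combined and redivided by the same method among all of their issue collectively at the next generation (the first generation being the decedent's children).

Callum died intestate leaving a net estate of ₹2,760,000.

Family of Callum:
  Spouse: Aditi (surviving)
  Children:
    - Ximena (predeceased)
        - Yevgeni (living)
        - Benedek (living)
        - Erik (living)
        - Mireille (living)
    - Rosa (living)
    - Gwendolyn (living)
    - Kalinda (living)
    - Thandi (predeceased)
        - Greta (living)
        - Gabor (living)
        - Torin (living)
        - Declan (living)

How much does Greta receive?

Aditi takes one-half of ₹2,760,000 = ₹1,380,000. The remaining ₹1,380,000 passes to the descendants.
The descendants' portion (₹1,380,000) is divided at the children's generation into 5 shares of ₹276,000. Rosa, Gwendolyn, and Kalinda each take ₹276,000. The 2 shares of the deceased (Ximena and Thandi) are combined into a pool of ₹552,000.
That pool (₹552,000) is divided at the grandchildren's generation equally among Yevgeni, Benedek, Erik, Mireille, Greta, Gabor, Torin, and Declan: ₹69,000 each.

Greta receives ₹69,000.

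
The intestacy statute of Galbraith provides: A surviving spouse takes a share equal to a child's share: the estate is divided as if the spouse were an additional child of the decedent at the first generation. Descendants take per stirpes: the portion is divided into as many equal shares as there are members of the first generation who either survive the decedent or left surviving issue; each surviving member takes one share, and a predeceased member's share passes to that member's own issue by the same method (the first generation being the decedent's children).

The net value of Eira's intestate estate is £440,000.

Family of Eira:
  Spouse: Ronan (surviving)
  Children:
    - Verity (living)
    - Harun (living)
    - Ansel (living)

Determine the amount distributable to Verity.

Verity receives £110,000.

The spouse counts as an additional share at the children's level, so there are 4 primary shares of £110,000. Ronan takes one such share (£110,000).
The children's combined portion (£330,000) is divided into 3 shares of £110,000: Verity, Harun, and Ansel each take £110,000.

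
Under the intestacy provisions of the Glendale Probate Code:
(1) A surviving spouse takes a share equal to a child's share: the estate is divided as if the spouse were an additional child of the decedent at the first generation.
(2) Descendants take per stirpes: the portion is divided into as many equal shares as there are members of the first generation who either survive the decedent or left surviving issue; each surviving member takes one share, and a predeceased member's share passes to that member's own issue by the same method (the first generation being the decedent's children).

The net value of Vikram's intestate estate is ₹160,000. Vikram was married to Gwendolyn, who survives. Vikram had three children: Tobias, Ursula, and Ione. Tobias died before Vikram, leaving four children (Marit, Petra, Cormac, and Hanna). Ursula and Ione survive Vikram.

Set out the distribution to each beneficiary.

The spouse counts as an additional share at the children's level, so there are 4 primary shares of ₹40,000. Gwendolyn takes one such share (₹40,000).
The children's combined portion (₹120,000) is divided into 3 shares of ₹40,000: Ursula and Ione each take ₹40,000; Tobias's ₹40,000 share passes to Tobias's issue.
Tobias's share (₹40,000) is divided into 4 shares of ₹10,000: Marit, Petra, Cormac, and Hanna each take ₹10,000.

Gwendolyn: ₹40,000; Marit: ₹10,000; Petra: ₹10,000; Cormac: ₹10,000; Hanna: ₹10,000; Ursula: ₹40,000; Ione: ₹40,000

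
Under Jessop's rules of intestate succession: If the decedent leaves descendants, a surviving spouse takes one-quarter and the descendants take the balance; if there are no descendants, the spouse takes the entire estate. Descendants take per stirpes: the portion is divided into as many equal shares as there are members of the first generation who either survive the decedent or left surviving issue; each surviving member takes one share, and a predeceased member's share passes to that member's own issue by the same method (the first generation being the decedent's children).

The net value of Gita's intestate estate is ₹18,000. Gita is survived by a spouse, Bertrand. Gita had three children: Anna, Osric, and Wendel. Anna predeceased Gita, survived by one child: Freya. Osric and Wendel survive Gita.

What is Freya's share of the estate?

Bertrand takes one-quarter of ₹18,000 = ₹4,500. The remaining ₹13,500 passes to the descendants.
The descendants' portion (₹13,500) is divided into 3 shares of ₹4,500: Osric and Wendel each take ₹4,500; Anna's ₹4,500 share passes to Anna's issue.
Anna's share (₹4,500) passes entirely to Freya.

Freya receives ₹4,500.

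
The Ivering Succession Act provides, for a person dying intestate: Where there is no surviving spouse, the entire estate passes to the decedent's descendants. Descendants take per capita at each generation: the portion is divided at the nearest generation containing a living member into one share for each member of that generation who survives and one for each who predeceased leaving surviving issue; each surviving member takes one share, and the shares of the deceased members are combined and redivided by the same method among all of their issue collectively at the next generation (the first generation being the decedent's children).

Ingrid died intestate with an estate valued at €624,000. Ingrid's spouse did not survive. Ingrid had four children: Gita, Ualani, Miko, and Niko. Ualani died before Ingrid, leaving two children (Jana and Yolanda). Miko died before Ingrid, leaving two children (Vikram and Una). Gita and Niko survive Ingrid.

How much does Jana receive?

Jana receives €78,000.

The entire €624,000 passes to the descendants.
That amount (€624,000) is divided at the children's generation into 4 shares of €156,000. Gita and Niko each take €156,000. The 2 shares of the deceased (Ualani and Miko) are combined into a pool of €312,000.
That pool (€312,000) is divided at the grandchildren's generation equally among Jana, Yolanda, Vikram, and Una: €78,000 each.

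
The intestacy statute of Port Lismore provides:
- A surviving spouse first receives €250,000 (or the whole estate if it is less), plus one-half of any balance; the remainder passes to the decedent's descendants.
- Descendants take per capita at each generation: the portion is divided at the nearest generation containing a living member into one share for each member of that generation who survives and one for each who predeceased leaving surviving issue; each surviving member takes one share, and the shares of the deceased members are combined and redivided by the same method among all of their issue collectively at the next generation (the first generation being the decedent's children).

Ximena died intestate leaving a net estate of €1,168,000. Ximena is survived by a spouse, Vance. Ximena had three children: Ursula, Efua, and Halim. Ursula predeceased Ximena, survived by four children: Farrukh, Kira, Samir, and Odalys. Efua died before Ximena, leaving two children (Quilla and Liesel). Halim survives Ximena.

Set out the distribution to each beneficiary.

Vance first takes €250,000, leaving a balance of €918,000. Vance then takes one-half of the balance (€459,000), for a total of €709,000. The remaining €459,000 passes to the descendants.
The descendants' portion (€459,000) is divided at the children's generation into 3 shares of €153,000. Halim takes €153,000. The 2 shares of the deceased (Ursula and Efua) are combined into a pool of €306,000.
That pool (€306,000) is divided at the grandchildren's generation equally among Farrukh, Kira, Samir, Odalys, Quilla, and Liesel: €51,000 each.

Vance: €709,000; Farrukh: €51,000; Kira: €51,000; Samir: €51,000; Odalys: €51,000; Quilla: €51,000; Liesel: €51,000; Halim: €153,000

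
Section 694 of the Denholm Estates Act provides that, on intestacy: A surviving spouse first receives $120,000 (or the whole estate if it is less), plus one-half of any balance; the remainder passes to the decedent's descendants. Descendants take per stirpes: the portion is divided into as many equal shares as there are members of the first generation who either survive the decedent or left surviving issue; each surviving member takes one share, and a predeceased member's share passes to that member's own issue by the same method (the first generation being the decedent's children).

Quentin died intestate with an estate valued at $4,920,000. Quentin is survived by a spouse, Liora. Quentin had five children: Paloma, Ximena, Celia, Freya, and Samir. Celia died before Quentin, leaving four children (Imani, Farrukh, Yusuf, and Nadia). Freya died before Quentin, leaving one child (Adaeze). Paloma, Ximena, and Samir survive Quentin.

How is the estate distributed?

Liora first takes $120,000, leaving a balance of $4,800,000. Liora then takes one-half of the balance ($2,400,000), for a total of $2,520,000. The remaining $2,400,000 passes to the descendants.
The descendants' portion ($2,400,000) is divided into 5 shares of $480,000: Paloma, Ximena, and Samir each take $480,000; Celia's $480,000 share passes to Celia's issue; Freya's $480,000 share passes to Freya's issue.
Celia's share ($480,000) is divided into 4 shares of $120,000: Imani, Farrukh, Yusuf, and Nadia each take $120,000.
Freya's share ($480,000) passes entirely to Adaeze.

Liora: $2,520,000; Paloma: $480,000; Ximena: $480,000; Imani: $120,000; Farrukh: $120,000; Yusuf: $120,000; Nadia: $120,000; Adaeze: $480,000; Samir: $480,000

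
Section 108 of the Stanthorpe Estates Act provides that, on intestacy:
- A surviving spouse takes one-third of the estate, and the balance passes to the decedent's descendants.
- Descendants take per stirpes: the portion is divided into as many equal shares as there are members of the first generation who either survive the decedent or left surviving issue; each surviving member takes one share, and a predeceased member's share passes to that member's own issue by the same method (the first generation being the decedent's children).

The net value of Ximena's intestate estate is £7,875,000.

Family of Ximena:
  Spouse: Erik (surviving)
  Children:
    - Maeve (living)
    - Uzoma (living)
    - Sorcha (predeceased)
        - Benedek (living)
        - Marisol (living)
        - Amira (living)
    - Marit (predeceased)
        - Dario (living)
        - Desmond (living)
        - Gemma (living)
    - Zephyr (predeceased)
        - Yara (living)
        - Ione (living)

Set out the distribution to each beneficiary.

Erik takes one-third of £7,875,000 = £2,625,000. The remaining £5,250,000 passes to the descendants.
The descendants' portion (£5,250,000) is divided into 5 shares of £1,050,000: Maeve and Uzoma each take £1,050,000; Sorcha's £1,050,000 share passes to Sorcha's issue; Marit's £1,050,000 share passes to Marit's issue; Zephyr's £1,050,000 share passes to Zephyr's issue.
Sorcha's share (£1,050,000) is divided into 3 shares of £350,000: Benedek, Marisol, and Amira each take £350,000.
Marit's share (£1,050,000) is divided into 3 shares of £350,000: Dario, Desmond, and Gemma each take £350,000.
Zephyr's share (£1,050,000) is divided into 2 shares of £525,000: Yara and Ione each take £525,000.

Erik: £2,625,000; Maeve: £1,050,000; Uzoma: £1,050,000; Benedek: £350,000; Marisol: £350,000; Amira: £350,000; Dario: £350,000; Desmond: £350,000; Gemma: £350,000; Yara: £525,000; Ione: £525,000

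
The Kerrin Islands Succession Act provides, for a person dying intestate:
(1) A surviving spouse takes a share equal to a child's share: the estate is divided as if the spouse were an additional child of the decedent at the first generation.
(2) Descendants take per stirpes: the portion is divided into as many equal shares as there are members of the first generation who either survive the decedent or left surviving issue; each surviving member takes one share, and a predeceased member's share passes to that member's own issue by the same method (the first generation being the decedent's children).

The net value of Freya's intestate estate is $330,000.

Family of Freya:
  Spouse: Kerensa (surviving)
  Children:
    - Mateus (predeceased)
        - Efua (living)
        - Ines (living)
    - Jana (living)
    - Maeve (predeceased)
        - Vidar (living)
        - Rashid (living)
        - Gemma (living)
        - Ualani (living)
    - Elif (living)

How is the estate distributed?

The spouse counts as an additional share at the children's level, so there are 5 primary shares of $66,000. Kerensa takes one such share ($66,000).
The children's combined portion ($264,000) is divided into 4 shares of $66,000: Jana and Elif each take $66,000; Mateus's $66,000 share passes to Mateus's issue; Maeve's $66,000 share passes to Maeve's issue.
Mateus's share ($66,000) is divided into 2 shares of $33,000: Efua and Ines each take $33,000.
Maeve's share ($66,000) is divided into 4 shares of $16,500: Vidar, Rashid, Gemma, and Ualani each take $16,500.

Kerensa: $66,000; Efua: $33,000; Ines: $33,000; Jana: $66,000; Vidar: $16,500; Rashid: $16,500; Gemma: $16,500; Ualani: $16,500; Elif: $66,000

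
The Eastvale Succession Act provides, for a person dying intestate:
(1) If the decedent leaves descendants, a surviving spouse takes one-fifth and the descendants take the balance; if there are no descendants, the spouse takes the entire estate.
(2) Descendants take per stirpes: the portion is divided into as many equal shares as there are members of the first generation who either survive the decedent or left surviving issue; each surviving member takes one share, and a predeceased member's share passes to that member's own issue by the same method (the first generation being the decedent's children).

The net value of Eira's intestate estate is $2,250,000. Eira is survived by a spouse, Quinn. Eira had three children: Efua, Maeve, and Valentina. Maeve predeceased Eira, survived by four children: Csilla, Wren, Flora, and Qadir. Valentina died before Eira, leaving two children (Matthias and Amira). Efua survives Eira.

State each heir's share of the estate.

Quinn: $450,000; Efua: $600,000; Csilla: $150,000; Wren: $150,000; Flora: $150,000; Qadir: $150,000; Matthias: $300,000; Amira: $300,000

Quinn takes one-fifth of $2,250,000 = $450,000. The remaining $1,800,000 passes to the descendants.
The descendants' portion ($1,800,000) is divided into 3 shares of $600,000: Efua takes $600,000; Maeve's $600,000 share passes to Maeve's issue; Valentina's $600,000 share passes to Valentina's issue.
Maeve's share ($600,000) is divided into 4 shares of $150,000: Csilla, Wren, Flora, and Qadir each take $150,000.
Valentina's share ($600,000) is divided into 2 shares of $300,000: Matthias and Amira each take $300,000.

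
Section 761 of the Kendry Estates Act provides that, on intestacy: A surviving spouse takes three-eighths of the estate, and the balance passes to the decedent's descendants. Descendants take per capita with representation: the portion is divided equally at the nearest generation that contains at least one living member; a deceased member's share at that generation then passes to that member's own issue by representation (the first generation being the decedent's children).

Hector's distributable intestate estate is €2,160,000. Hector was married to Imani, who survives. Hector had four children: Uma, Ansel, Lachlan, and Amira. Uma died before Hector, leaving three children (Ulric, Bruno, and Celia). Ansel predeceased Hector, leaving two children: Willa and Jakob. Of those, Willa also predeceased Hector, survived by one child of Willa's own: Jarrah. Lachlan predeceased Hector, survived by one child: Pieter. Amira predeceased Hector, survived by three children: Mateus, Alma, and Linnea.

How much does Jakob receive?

Imani takes three-eighths of €2,160,000 = €810,000. The remaining €1,350,000 passes to the descendants.
No child survives, so the initial division is made at the grandchildren's generation.
The descendants' portion (€1,350,000) is divided into 9 shares of €150,000: Ulric, Bruno, Celia, Jakob, Pieter, Mateus, Alma, and Linnea each take €150,000; Willa's €150,000 share passes to Willa's issue.
Willa's share (€150,000) passes entirely to Jarrah.

Jakob receives €150,000.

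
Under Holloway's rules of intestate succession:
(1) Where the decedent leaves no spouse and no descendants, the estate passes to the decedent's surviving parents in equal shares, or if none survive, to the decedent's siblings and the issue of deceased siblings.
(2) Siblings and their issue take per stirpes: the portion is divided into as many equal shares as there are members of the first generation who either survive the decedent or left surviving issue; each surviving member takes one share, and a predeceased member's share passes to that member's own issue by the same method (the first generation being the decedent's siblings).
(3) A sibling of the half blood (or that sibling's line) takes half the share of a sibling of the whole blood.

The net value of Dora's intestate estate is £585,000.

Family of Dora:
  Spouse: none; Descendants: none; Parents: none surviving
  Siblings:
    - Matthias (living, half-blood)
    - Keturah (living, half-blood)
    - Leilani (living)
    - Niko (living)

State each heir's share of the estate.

Matthias: £97,500; Keturah: £97,500; Leilani: £195,000; Niko: £195,000

The entire £585,000 passes to the siblings and their issue.
Counting each half-blood sibling's line as half a unit, there are 3 units in £585,000, so one unit is £195,000. Whole-blood lines (Leilani and Niko) take £195,000 each; half-blood lines (Matthias and Keturah) take £97,500 each.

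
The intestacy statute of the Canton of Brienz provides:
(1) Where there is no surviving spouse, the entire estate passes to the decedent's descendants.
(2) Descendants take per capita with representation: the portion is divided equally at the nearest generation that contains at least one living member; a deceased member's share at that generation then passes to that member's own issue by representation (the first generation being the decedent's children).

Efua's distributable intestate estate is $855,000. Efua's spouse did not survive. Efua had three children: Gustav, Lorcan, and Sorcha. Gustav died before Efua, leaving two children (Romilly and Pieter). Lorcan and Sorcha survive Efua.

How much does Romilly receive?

Romilly receives $142,500.

The entire $855,000 passes to the descendants.
That amount ($855,000) is divided into 3 shares of $285,000: Lorcan and Sorcha each take $285,000; Gustav's $285,000 share passes to Gustav's issue.
Gustav's share ($285,000) is divided into 2 shares of $142,500: Romilly and Pieter each take $142,500.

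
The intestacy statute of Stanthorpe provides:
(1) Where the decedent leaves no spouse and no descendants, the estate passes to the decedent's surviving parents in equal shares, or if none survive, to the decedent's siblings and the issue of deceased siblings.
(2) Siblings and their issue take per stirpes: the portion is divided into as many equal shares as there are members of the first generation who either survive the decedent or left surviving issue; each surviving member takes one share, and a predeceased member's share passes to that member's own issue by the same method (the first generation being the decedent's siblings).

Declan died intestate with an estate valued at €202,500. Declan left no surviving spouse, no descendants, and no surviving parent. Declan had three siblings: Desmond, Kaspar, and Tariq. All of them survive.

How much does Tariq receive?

The entire €202,500 passes to the siblings and their issue.
That amount (€202,500) is divided into 3 shares of €67,500: Desmond, Kaspar, and Tariq each take €67,500.

Tariq receives €67,500.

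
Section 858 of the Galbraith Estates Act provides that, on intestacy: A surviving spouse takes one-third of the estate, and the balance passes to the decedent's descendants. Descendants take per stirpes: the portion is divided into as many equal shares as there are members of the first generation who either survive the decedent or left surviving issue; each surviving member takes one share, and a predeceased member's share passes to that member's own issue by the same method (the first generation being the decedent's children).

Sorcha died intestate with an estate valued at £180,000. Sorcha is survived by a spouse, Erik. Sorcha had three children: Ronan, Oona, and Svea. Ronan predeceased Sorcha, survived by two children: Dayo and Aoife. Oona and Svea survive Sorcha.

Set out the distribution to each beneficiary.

Erik takes one-third of £180,000 = £60,000. The remaining £120,000 passes to the descendants.
The descendants' portion (£120,000) is divided into 3 shares of £40,000: Oona and Svea each take £40,000; Ronan's £40,000 share passes to Ronan's issue.
Ronan's share (£40,000) is divided into 2 shares of £20,000: Dayo and Aoife each take £20,000.

Erik: £60,000; Dayo: £20,000; Aoife: £20,000; Oona: £40,000; Svea: £40,000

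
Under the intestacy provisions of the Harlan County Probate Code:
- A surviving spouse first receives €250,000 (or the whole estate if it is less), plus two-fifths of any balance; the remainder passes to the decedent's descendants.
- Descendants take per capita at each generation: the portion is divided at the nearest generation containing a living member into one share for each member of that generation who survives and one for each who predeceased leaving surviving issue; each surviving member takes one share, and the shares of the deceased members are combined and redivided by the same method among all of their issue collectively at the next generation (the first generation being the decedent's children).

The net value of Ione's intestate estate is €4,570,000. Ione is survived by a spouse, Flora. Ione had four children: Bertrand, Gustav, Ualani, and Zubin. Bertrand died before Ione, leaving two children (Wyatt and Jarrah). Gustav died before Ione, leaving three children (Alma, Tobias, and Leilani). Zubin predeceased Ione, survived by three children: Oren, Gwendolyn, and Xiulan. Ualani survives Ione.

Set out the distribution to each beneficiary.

Flora first takes €250,000, leaving a balance of €4,320,000. Flora then takes two-fifths of the balance (€1,728,000), for a total of €1,978,000. The remaining €2,592,000 passes to the descendants.
The descendants' portion (€2,592,000) is divided at the children's generation into 4 shares of €648,000. Ualani takes €648,000. The 3 shares of the deceased (Bertrand, Gustav, and Zubin) are combined into a pool of €1,944,000.
That pool (€1,944,000) is divided at the grandchildren's generation equally among Wyatt, Jarrah, Alma, Tobias, Leilani, Oren, Gwendolyn, and Xiulan: €243,000 each.

Flora: €1,978,000; Wyatt: €243,000; Jarrah: €243,000; Alma: €243,000; Tobias: €243,000; Leilani: €243,000; Ualani: €648,000; Oren: €243,000; Gwendolyn: €243,000; Xiulan: €243,000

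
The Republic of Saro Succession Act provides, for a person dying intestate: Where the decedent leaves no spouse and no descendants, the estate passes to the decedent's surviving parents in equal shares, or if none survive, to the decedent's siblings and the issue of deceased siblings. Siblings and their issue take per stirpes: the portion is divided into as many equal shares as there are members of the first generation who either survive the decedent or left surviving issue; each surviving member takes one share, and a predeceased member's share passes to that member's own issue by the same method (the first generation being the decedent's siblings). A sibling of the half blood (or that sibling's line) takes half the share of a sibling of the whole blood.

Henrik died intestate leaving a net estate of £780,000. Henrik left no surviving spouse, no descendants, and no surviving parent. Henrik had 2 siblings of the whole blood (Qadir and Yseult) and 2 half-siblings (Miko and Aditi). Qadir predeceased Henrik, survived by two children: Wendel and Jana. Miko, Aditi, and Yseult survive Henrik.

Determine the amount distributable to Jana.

Jana receives £130,000.

The entire £780,000 passes to the siblings and their issue.
Counting each half-blood sibling's line as half a unit, there are 3 units in £780,000, so one unit is £260,000. Whole-blood lines (Qadir and Yseult) take £260,000 each; half-blood lines (Miko and Aditi) take £130,000 each.
Qadir's share (£260,000) is divided into 2 shares of £130,000: Wendel and Jana each take £130,000.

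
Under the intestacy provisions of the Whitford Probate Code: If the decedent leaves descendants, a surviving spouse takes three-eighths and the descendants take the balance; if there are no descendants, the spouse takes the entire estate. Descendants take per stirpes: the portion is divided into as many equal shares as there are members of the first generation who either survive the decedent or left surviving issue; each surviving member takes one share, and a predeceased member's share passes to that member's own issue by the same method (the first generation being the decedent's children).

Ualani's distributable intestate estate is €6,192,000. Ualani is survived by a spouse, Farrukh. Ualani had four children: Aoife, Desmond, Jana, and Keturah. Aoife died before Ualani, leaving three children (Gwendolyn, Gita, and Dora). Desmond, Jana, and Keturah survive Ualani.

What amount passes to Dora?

Dora receives €322,500.

Farrukh takes three-eighths of €6,192,000 = €2,322,000. The remaining €3,870,000 passes to the descendants.
The descendants' portion (€3,870,000) is divided into 4 shares of €967,500: Desmond, Jana, and Keturah each take €967,500; Aoife's €967,500 share passes to Aoife's issue.
Aoife's share (€967,500) is divided into 3 shares of €322,500: Gwendolyn, Gita, and Dora each take €322,500.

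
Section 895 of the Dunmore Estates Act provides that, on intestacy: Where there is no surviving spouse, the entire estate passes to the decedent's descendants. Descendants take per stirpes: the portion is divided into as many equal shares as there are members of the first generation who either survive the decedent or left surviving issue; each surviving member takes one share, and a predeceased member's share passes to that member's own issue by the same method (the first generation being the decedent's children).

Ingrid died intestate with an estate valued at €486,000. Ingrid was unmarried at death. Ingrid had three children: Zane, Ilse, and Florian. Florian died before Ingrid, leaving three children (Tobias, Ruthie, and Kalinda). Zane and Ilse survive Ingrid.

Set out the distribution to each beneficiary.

The entire €486,000 passes to the descendants.
That amount (€486,000) is divided into 3 shares of €162,000: Zane and Ilse each take €162,000; Florian's €162,000 share passes to Florian's issue.
Florian's share (€162,000) is divided into 3 shares of €54,000: Tobias, Ruthie, and Kalinda each take €54,000.

Zane: €162,000; Ilse: €162,000; Tobias: €54,000; Ruthie: €54,000; Kalinda: €54,000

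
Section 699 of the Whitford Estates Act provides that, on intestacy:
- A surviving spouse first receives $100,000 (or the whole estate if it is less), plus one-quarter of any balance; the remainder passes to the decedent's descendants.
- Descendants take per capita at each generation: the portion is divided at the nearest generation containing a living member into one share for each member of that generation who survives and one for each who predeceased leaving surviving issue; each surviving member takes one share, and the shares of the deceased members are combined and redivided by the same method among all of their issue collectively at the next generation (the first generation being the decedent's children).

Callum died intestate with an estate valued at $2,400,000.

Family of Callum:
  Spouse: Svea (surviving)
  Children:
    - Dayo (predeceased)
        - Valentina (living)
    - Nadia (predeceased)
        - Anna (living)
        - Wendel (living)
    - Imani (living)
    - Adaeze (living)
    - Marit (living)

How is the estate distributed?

Svea: $675,000; Valentina: $230,000; Anna: $230,000; Wendel: $230,000; Imani: $345,000; Adaeze: $345,000; Marit: $345,000

Svea first takes $100,000, leaving a balance of $2,300,000. Svea then takes one-quarter of the balance ($575,000), for a total of $675,000. The remaining $1,725,000 passes to the descendants.
The descendants' portion ($1,725,000) is divided at the children's generation into 5 shares of $345,000. Imani, Adaeze, and Marit each take $345,000. The 2 shares of the deceased (Dayo and Nadia) are combined into a pool of $690,000.
That pool ($690,000) is divided at the grandchildren's generation equally among Valentina, Anna, and Wendel: $230,000 each.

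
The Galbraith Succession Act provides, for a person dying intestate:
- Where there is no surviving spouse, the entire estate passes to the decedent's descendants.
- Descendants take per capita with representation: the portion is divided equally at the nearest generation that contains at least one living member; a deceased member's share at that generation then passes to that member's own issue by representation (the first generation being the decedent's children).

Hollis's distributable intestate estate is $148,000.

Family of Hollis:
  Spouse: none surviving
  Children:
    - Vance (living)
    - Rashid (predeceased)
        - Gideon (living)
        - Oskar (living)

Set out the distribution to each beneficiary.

Vance: $74,000; Gideon: $37,000; Oskar: $37,000

The entire $148,000 passes to the descendants.
That amount ($148,000) is divided into 2 shares of $74,000: Vance takes $74,000; Rashid's $74,000 share passes to Rashid's issue.
Rashid's share ($74,000) is divided into 2 shares of $37,000: Gideon and Oskar each take $37,000.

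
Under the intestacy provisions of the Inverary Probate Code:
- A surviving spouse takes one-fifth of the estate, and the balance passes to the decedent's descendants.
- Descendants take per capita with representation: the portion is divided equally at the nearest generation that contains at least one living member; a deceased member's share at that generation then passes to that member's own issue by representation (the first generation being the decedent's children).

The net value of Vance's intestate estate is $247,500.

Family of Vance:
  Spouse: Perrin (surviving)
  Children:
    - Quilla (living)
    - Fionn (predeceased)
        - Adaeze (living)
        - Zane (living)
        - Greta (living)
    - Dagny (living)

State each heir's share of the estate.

Perrin takes one-fifth of $247,500 = $49,500. The remaining $198,000 passes to the descendants.
The descendants' portion ($198,000) is divided into 3 shares of $66,000: Quilla and Dagny each take $66,000; Fionn's $66,000 share passes to Fionn's issue.
Fionn's share ($66,000) is divided into 3 shares of $22,000: Adaeze, Zane, and Greta each take $22,000.

Perrin: $49,500; Quilla: $66,000; Adaeze: $22,000; Zane: $22,000; Greta: $22,000; Dagny: $66,000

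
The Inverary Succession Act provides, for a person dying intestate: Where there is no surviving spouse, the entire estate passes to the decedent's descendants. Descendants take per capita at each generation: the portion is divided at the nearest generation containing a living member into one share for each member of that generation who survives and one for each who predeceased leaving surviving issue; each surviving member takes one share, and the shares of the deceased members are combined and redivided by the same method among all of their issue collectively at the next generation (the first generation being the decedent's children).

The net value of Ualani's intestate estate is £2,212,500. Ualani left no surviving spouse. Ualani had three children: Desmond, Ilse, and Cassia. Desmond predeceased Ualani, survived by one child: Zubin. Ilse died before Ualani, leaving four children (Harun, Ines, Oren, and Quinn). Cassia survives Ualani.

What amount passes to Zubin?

The entire £2,212,500 passes to the descendants.
That amount (£2,212,500) is divided at the children's generation into 3 shares of £737,500. Cassia takes £737,500. The 2 shares of the deceased (Desmond and Ilse) are combined into a pool of £1,475,000.
That pool (£1,475,000) is divided at the grandchildren's generation equally among Zubin, Harun, Ines, Oren, and Quinn: £295,000 each.

Zubin receives £295,000.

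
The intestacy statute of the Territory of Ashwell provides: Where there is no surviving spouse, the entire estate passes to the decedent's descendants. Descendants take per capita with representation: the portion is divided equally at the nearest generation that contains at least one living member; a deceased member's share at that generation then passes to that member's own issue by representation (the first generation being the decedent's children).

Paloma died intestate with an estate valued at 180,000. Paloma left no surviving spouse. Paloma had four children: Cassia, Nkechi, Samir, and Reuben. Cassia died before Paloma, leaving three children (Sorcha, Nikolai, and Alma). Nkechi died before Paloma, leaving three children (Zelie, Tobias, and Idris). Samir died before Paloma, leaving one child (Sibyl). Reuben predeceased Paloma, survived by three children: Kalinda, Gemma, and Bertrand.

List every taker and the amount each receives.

Sorcha: 18,000; Nikolai: 18,000; Alma: 18,000; Zelie: 18,000; Tobias: 18,000; Idris: 18,000; Sibyl: 18,000; Kalinda: 18,000; Gemma: 18,000; Bertrand: 18,000

The entire 180,000 passes to the descendants.
No child survives, so the initial division is made at the grandchildren's generation.
That amount (180,000) is divided into 10 shares of 18,000: Sorcha, Nikolai, Alma, Zelie, Tobias, Idris, Sibyl, Kalinda, Gemma, and Bertrand each take 18,000.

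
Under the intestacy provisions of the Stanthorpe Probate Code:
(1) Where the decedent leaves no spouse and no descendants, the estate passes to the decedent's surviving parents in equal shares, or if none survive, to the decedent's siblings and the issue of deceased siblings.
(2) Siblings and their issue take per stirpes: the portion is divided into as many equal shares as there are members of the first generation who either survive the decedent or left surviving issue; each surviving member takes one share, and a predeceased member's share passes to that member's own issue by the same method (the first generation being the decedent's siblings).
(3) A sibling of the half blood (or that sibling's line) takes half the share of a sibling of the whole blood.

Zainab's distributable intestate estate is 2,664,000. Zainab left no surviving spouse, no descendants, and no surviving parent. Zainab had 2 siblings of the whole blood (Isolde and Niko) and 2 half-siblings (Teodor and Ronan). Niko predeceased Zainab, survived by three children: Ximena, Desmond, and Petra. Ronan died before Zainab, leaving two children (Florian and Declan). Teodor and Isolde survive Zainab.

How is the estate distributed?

Teodor: 444,000; Isolde: 888,000; Ximena: 296,000; Desmond: 296,000; Petra: 296,000; Florian: 222,000; Declan: 222,000

The entire 2,664,000 passes to the siblings and their issue.
Counting each half-blood sibling's line as half a unit, there are 3 units in 2,664,000, so one unit is 888,000. Whole-blood lines (Isolde and Niko) take 888,000 each; half-blood lines (Teodor and Ronan) take 444,000 each.
Niko's share (888,000) is divided into 3 shares of 296,000: Ximena, Desmond, and Petra each take 296,000.
Ronan's share (444,000) is divided into 2 shares of 222,000: Florian and Declan each take 222,000.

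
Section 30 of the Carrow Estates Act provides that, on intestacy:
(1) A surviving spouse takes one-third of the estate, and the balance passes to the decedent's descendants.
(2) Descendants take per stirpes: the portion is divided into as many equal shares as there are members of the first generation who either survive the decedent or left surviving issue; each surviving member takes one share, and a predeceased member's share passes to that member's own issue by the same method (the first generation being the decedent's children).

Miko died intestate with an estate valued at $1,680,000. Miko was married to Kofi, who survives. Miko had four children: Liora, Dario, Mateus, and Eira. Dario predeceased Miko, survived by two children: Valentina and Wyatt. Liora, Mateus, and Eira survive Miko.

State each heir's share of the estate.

Kofi: $560,000; Liora: $280,000; Valentina: $140,000; Wyatt: $140,000; Mateus: $280,000; Eira: $280,000

Kofi takes one-third of $1,680,000 = $560,000. The remaining $1,120,000 passes to the descendants.
The descendants' portion ($1,120,000) is divided into 4 shares of $280,000: Liora, Mateus, and Eira each take $280,000; Dario's $280,000 share passes to Dario's issue.
Dario's share ($280,000) is divided into 2 shares of $140,000: Valentina and Wyatt each take $140,000.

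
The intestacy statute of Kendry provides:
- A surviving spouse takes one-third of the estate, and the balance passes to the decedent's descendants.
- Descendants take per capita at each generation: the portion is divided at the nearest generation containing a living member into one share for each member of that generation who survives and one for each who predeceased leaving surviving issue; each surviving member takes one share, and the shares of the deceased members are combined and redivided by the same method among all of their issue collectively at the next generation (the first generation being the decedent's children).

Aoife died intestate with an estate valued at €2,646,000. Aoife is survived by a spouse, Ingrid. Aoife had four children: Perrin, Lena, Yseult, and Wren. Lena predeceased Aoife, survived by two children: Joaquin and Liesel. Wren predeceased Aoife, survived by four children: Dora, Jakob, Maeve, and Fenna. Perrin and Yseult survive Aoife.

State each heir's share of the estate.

Ingrid takes one-third of €2,646,000 = €882,000. The remaining €1,764,000 passes to the descendants.
The descendants' portion (€1,764,000) is divided at the children's generation into 4 shares of €441,000. Perrin and Yseult each take €441,000. The 2 shares of the deceased (Lena and Wren) are combined into a pool of €882,000.
That pool (€882,000) is divided at the grandchildren's generation equally among Joaquin, Liesel, Dora, Jakob, Maeve, and Fenna: €147,000 each.

Ingrid: €882,000; Perrin: €441,000; Joaquin: €147,000; Liesel: €147,000; Yseult: €441,000; Dora: €147,000; Jakob: €147,000; Maeve: €147,000; Fenna: €147,000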